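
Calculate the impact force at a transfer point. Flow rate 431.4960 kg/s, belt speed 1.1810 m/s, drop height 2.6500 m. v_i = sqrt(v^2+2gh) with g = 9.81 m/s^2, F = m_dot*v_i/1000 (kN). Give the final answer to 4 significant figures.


v_i = sqrt(1.1810^2 + 2*9.81*2.6500) = 7.30669 m/s
F = 431.4960 * 7.30669 / 1000
F = 3.153 kN


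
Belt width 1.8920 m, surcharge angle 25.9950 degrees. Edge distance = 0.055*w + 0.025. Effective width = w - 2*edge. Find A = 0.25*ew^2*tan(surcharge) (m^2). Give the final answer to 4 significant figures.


edge = 0.055*1.8920 + 0.025 = 0.12906 m
ew = 1.8920 - 2*0.12906 = 1.63388 m
A = 0.25 * 1.63388^2 * tan(25.9950 deg)
A = 0.3254 m^2


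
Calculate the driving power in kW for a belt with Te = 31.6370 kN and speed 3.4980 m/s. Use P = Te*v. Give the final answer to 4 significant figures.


P = Te * v = 31.6370 * 3.4980
P = 110.7 kW


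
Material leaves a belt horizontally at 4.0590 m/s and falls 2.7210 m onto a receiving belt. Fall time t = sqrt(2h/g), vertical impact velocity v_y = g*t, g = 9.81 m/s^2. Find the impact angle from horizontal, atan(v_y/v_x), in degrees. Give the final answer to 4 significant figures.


t = sqrt(2*2.7210/9.81) = 0.744809 s
v_y = 9.81 * 0.744809 = 7.30658 m/s
angle = atan(7.30658 / 4.0590) = 60.95 deg


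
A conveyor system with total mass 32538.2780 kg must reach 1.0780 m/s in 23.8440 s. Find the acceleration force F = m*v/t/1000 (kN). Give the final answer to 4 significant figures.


F = 32538.2780 * 1.0780 / 23.8440 / 1000
F = 1.471 kN


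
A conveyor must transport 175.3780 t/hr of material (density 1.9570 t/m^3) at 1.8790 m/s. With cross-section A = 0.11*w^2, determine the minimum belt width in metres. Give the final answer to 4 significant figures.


A_req = 175.3780 / (1.8790 * 1.9570 * 3600) = 0.0132481 m^2
w = sqrt(0.0132481 / 0.11)
w = 0.3470 m


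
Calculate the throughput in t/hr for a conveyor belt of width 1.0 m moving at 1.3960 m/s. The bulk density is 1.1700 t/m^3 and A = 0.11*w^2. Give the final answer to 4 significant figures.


A = 0.11 * 1.0^2 = 0.11 m^2
C = 0.11 * 1.3960 * 1.1700 * 3600
C = 646.8 t/hr


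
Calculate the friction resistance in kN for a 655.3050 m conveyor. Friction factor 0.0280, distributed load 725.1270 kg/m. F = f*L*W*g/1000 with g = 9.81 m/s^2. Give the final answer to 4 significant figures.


F = 0.0280 * 655.3050 * 725.1270 * 9.81 / 1000
F = 130.5 kN


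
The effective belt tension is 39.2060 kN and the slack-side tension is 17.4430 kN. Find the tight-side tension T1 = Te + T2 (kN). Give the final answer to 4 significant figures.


T1 = Te + T2 = 39.2060 + 17.4430
T1 = 56.65 kN


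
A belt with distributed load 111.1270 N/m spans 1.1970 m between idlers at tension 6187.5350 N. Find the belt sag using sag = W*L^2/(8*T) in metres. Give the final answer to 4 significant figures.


sag = 111.1270 * 1.1970^2 / (8 * 6187.5350)
sag = 0.003217 m


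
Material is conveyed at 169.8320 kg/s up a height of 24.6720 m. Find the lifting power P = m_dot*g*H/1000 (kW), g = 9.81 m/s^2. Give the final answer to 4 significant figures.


P = 169.8320 * 9.81 * 24.6720 / 1000
P = 41.10 kW


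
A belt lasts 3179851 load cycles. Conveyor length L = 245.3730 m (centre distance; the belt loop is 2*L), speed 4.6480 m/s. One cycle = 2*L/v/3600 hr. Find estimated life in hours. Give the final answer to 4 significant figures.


cycle_time = 2 * 245.3730 / 4.6480 / 3600 = 0.0293284 hr
life = 3179851 * 0.0293284 = 93260 hours


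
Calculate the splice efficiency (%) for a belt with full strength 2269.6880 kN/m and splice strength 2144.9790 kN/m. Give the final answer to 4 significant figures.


Eff = 2144.9790 / 2269.6880 * 100
Eff = 94.51 %


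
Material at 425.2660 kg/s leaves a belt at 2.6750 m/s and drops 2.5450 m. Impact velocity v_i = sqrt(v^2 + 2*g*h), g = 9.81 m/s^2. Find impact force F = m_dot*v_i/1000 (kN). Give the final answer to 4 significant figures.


v_i = sqrt(2.6750^2 + 2*9.81*2.5450) = 7.55569 m/s
F = 425.2660 * 7.55569 / 1000
F = 3.213 kN


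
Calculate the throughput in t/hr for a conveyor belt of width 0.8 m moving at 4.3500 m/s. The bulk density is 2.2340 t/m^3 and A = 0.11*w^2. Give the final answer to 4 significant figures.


A = 0.11 * 0.8^2 = 0.0704 m^2
C = 0.0704 * 4.3500 * 2.2340 * 3600
C = 2463 t/hr


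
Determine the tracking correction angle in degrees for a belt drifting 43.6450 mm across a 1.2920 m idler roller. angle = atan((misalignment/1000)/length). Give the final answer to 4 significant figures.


misalign_m = 43.6450 / 1000 = 0.043645 m
angle = atan(0.043645 / 1.2920)
angle = 1.935 deg


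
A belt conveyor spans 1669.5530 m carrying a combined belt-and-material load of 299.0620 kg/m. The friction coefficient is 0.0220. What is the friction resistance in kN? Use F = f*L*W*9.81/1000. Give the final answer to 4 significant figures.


F = 0.0220 * 1669.5530 * 299.0620 * 9.81 / 1000
F = 107.8 kN


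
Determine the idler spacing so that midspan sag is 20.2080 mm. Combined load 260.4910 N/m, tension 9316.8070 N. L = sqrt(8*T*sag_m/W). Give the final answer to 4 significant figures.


sag = 20.2080/1000 = 0.020208 m
L = sqrt(8 * 9316.8070 * 0.020208 / 260.4910)
L = 2.405 m


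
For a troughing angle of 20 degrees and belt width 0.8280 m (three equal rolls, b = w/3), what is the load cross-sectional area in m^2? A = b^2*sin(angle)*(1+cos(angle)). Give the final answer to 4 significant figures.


b = 0.8280/3 = 0.276 m
A = 0.276^2 * sin(20 deg) * (1 + cos(20 deg))
A = 0.05054 m^2


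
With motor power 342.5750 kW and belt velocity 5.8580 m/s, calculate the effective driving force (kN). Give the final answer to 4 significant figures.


Te = P / v = 342.5750 / 5.8580
Te = 58.48 kN


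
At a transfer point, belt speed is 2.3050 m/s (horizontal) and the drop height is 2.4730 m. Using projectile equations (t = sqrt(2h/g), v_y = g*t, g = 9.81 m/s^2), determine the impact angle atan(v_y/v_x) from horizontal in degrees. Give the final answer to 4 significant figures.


t = sqrt(2*2.4730/9.81) = 0.710056 s
v_y = 9.81 * 0.710056 = 6.96565 m/s
angle = atan(6.96565 / 2.3050) = 71.69 deg


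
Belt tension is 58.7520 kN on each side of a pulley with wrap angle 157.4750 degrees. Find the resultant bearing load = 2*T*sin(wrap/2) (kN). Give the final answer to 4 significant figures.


F = 2 * 58.7520 * sin(157.4750/2 deg)
F = 115.2 kN


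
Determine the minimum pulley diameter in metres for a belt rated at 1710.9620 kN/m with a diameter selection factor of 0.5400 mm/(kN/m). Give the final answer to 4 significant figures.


D = 1710.9620 * 0.5400 / 1000
D = 0.9239 m


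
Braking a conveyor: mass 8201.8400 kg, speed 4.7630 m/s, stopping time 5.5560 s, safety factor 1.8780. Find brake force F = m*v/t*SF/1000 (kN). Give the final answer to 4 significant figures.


F = 8201.8400 * 4.7630 / 5.5560 * 1.8780 / 1000
F = 13.20 kN


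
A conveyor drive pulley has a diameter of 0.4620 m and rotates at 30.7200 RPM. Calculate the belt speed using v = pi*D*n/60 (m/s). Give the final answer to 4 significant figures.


v = pi * 0.4620 * 30.7200 / 60
v = 0.7431 m/s


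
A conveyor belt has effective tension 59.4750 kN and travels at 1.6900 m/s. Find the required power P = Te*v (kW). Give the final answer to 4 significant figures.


P = Te * v = 59.4750 * 1.6900
P = 100.5 kW


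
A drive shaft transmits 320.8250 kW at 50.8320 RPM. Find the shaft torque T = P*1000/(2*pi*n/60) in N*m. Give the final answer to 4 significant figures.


omega = 2*pi*50.8320/60 = 5.32311 rad/s
T = 320.8250*1000 / 5.32311
T = 60270 N*m


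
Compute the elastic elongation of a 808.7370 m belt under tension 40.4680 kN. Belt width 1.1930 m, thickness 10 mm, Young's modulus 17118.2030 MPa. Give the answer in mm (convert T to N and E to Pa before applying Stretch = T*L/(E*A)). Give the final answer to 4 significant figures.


A = 1.1930 * 0.01 = 0.01193 m^2
Stretch = 40.4680*1000 * 808.7370 / (17118.2030e6 * 0.01193) * 1000
Stretch = 160.3 mm


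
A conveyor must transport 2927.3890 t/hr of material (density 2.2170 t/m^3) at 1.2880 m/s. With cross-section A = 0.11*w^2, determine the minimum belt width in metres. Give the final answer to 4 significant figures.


A_req = 2927.3890 / (1.2880 * 2.2170 * 3600) = 0.284771 m^2
w = sqrt(0.284771 / 0.11)
w = 1.609 m


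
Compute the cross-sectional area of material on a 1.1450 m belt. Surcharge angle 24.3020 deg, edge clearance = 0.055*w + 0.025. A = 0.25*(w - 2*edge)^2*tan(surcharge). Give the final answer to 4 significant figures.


edge = 0.055*1.1450 + 0.025 = 0.087975 m
ew = 1.1450 - 2*0.087975 = 0.96905 m
A = 0.25 * 0.96905^2 * tan(24.3020 deg)
A = 0.1060 m^2


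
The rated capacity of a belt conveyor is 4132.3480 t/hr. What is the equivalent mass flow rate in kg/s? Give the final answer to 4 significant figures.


m_dot = 4132.3480 * 1000 / 3600
m_dot = 1148 kg/s


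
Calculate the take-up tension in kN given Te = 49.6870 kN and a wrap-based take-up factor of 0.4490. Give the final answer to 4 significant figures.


T_tu = 49.6870 * 0.4490
T_tu = 22.31 kN


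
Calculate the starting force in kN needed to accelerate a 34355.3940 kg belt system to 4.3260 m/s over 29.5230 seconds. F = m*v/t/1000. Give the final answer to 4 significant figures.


F = 34355.3940 * 4.3260 / 29.5230 / 1000
F = 5.034 kN


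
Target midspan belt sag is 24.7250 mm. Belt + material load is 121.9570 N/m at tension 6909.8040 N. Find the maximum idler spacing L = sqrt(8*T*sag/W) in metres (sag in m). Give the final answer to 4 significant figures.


sag = 24.7250/1000 = 0.024725 m
L = sqrt(8 * 6909.8040 * 0.024725 / 121.9570)
L = 3.348 m


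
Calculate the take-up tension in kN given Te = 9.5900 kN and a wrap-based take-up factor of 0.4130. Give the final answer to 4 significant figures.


T_tu = 9.5900 * 0.4130
T_tu = 3.961 kN


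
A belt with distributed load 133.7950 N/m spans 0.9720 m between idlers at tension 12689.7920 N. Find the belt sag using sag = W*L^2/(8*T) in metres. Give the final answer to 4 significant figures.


sag = 133.7950 * 0.9720^2 / (8 * 12689.7920)
sag = 0.001245 m


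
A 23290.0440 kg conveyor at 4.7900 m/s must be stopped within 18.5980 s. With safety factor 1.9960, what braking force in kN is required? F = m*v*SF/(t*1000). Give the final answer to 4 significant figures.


F = 23290.0440 * 4.7900 / 18.5980 * 1.9960 / 1000
F = 11.97 kN


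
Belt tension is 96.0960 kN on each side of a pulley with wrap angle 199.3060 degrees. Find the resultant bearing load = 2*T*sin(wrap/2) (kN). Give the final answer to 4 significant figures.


F = 2 * 96.0960 * sin(199.3060/2 deg)
F = 189.5 kN


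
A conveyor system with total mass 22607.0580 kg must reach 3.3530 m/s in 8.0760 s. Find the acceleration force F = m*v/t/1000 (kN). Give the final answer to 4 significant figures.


F = 22607.0580 * 3.3530 / 8.0760 / 1000
F = 9.386 kN


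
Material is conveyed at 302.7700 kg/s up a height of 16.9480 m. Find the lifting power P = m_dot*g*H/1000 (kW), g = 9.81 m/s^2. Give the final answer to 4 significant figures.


P = 302.7700 * 9.81 * 16.9480 / 1000
P = 50.34 kW


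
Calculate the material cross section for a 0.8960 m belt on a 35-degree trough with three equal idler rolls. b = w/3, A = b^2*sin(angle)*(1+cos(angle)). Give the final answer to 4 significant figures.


b = 0.8960/3 = 0.298667 m
A = 0.298667^2 * sin(35 deg) * (1 + cos(35 deg))
A = 0.09308 m^2


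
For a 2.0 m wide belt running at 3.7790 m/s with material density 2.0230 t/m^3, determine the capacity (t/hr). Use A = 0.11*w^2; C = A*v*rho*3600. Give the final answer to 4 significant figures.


A = 0.11 * 2.0^2 = 0.44 m^2
C = 0.44 * 3.7790 * 2.0230 * 3600
C = 12110 t/hr


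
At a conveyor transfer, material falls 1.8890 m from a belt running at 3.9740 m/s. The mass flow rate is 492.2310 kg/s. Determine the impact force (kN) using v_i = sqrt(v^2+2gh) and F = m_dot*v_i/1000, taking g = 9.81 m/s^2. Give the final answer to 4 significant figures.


v_i = sqrt(3.9740^2 + 2*9.81*1.8890) = 7.27013 m/s
F = 492.2310 * 7.27013 / 1000
F = 3.579 kN


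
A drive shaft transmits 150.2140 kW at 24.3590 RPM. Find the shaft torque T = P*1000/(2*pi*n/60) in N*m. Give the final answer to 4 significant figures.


omega = 2*pi*24.3590/60 = 2.55087 rad/s
T = 150.2140*1000 / 2.55087
T = 58890 N*m


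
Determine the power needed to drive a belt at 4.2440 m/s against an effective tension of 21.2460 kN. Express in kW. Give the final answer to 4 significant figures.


P = Te * v = 21.2460 * 4.2440
P = 90.17 kW


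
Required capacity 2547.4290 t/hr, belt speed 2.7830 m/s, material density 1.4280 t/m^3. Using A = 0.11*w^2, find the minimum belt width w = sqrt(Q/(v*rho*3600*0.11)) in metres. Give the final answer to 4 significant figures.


A_req = 2547.4290 / (2.7830 * 1.4280 * 3600) = 0.178057 m^2
w = sqrt(0.178057 / 0.11)
w = 1.272 m


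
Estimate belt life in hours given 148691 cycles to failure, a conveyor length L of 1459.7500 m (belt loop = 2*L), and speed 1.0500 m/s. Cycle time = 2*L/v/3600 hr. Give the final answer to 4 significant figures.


cycle_time = 2 * 1459.7500 / 1.0500 / 3600 = 0.772354 hr
life = 148691 * 0.772354 = 114800 hours


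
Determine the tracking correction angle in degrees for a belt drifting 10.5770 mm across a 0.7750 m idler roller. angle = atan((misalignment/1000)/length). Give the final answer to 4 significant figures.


misalign_m = 10.5770 / 1000 = 0.010577 m
angle = atan(0.010577 / 0.7750)
angle = 0.7819 deg


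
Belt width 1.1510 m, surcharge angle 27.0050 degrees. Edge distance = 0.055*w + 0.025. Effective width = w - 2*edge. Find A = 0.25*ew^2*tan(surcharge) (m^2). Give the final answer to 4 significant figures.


edge = 0.055*1.1510 + 0.025 = 0.088305 m
ew = 1.1510 - 2*0.088305 = 0.97439 m
A = 0.25 * 0.97439^2 * tan(27.0050 deg)
A = 0.1210 m^2


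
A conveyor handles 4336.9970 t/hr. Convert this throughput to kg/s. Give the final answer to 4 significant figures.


m_dot = 4336.9970 * 1000 / 3600
m_dot = 1205 kg/s


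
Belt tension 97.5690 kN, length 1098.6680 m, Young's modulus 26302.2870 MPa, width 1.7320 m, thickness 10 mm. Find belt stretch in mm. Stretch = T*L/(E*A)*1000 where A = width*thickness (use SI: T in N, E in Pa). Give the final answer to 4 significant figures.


A = 1.7320 * 0.01 = 0.01732 m^2
Stretch = 97.5690*1000 * 1098.6680 / (26302.2870e6 * 0.01732) * 1000
Stretch = 235.3 mm


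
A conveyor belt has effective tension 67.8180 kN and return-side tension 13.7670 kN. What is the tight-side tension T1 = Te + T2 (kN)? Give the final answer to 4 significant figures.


T1 = Te + T2 = 67.8180 + 13.7670
T1 = 81.58 kN


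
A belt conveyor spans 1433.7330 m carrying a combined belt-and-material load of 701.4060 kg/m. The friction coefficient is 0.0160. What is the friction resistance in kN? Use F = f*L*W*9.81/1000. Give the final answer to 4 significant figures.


F = 0.0160 * 1433.7330 * 701.4060 * 9.81 / 1000
F = 157.8 kN


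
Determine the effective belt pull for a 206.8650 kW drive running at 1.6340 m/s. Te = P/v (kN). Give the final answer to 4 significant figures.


Te = P / v = 206.8650 / 1.6340
Te = 126.6 kN


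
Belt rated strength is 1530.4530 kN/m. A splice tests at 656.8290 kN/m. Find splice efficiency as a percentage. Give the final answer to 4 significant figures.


Eff = 656.8290 / 1530.4530 * 100
Eff = 42.92 %


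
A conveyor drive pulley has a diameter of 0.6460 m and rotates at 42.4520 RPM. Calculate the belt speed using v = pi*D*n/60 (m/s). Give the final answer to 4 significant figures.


v = pi * 0.6460 * 42.4520 / 60
v = 1.436 m/s


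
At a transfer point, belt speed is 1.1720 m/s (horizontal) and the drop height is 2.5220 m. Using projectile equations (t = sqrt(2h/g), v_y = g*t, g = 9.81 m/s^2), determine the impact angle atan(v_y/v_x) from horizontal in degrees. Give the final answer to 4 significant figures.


t = sqrt(2*2.5220/9.81) = 0.717056 s
v_y = 9.81 * 0.717056 = 7.03432 m/s
angle = atan(7.03432 / 1.1720) = 80.54 deg


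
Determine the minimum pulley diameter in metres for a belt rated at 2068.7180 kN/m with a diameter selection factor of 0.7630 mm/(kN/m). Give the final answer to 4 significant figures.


D = 2068.7180 * 0.7630 / 1000
D = 1.578 m


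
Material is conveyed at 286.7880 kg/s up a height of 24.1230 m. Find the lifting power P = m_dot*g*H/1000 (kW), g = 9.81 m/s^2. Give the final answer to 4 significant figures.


P = 286.7880 * 9.81 * 24.1230 / 1000
P = 67.87 kW


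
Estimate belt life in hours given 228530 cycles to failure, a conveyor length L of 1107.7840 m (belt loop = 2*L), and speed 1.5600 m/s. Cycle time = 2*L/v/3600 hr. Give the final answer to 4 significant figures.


cycle_time = 2 * 1107.7840 / 1.5600 / 3600 = 0.39451 hr
life = 228530 * 0.39451 = 90160 hours


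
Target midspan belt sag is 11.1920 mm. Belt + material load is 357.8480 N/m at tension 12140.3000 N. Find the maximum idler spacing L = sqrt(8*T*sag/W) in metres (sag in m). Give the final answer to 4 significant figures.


sag = 11.1920/1000 = 0.011192 m
L = sqrt(8 * 12140.3000 * 0.011192 / 357.8480)
L = 1.743 m


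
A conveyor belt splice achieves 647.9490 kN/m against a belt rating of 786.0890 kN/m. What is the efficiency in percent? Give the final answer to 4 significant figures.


Eff = 647.9490 / 786.0890 * 100
Eff = 82.43 %


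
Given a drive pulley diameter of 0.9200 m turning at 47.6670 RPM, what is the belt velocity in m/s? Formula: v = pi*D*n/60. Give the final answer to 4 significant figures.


v = pi * 0.9200 * 47.6670 / 60
v = 2.296 m/s


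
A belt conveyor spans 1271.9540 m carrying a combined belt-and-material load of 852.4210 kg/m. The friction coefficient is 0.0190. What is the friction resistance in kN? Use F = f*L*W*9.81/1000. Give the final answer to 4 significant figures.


F = 0.0190 * 1271.9540 * 852.4210 * 9.81 / 1000
F = 202.1 kN


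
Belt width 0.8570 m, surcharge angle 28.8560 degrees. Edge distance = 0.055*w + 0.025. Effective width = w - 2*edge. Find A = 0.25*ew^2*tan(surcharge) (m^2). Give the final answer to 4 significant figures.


edge = 0.055*0.8570 + 0.025 = 0.072135 m
ew = 0.8570 - 2*0.072135 = 0.71273 m
A = 0.25 * 0.71273^2 * tan(28.8560 deg)
A = 0.06998 m^2


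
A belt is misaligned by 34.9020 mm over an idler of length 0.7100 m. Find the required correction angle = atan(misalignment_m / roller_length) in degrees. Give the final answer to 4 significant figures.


misalign_m = 34.9020 / 1000 = 0.034902 m
angle = atan(0.034902 / 0.7100)
angle = 2.814 deg


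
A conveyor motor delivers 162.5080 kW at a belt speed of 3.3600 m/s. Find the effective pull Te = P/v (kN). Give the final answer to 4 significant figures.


Te = P / v = 162.5080 / 3.3600
Te = 48.37 kN


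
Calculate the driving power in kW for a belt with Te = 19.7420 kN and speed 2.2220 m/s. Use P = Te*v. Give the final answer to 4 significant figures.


P = Te * v = 19.7420 * 2.2220
P = 43.87 kW


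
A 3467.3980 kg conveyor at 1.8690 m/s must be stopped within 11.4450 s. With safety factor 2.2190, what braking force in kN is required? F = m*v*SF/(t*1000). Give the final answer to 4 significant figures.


F = 3467.3980 * 1.8690 / 11.4450 * 2.2190 / 1000
F = 1.256 kN


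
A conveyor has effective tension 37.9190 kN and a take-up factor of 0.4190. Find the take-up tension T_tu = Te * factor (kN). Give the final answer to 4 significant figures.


T_tu = 37.9190 * 0.4190
T_tu = 15.89 kN


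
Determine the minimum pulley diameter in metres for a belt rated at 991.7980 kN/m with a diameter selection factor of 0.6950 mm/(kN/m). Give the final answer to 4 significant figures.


D = 991.7980 * 0.6950 / 1000
D = 0.6893 m


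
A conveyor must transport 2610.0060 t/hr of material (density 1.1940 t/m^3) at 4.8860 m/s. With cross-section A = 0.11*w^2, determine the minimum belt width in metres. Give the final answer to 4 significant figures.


A_req = 2610.0060 / (4.8860 * 1.1940 * 3600) = 0.124274 m^2
w = sqrt(0.124274 / 0.11)
w = 1.063 m


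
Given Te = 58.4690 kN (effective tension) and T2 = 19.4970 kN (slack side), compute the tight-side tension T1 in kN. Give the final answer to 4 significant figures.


T1 = Te + T2 = 58.4690 + 19.4970
T1 = 77.97 kN


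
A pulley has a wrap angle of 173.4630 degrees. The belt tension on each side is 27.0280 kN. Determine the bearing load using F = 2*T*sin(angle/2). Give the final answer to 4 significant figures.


F = 2 * 27.0280 * sin(173.4630/2 deg)
F = 53.97 kN


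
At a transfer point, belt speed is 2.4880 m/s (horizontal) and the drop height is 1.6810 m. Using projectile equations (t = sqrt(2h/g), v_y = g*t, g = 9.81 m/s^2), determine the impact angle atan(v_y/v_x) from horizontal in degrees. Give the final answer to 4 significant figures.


t = sqrt(2*1.6810/9.81) = 0.585416 s
v_y = 9.81 * 0.585416 = 5.74293 m/s
angle = atan(5.74293 / 2.4880) = 66.58 deg


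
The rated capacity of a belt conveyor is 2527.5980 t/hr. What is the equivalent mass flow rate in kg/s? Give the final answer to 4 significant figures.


m_dot = 2527.5980 * 1000 / 3600
m_dot = 702.1 kg/s


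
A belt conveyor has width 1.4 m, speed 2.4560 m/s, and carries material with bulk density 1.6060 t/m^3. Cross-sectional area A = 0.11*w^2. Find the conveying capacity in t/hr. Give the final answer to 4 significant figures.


A = 0.11 * 1.4^2 = 0.2156 m^2
C = 0.2156 * 2.4560 * 1.6060 * 3600
C = 3061 t/hr


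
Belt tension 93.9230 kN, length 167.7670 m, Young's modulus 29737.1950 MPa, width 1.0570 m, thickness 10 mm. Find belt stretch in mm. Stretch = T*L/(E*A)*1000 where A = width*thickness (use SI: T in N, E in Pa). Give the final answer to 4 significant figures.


A = 1.0570 * 0.01 = 0.01057 m^2
Stretch = 93.9230*1000 * 167.7670 / (29737.1950e6 * 0.01057) * 1000
Stretch = 50.13 mm


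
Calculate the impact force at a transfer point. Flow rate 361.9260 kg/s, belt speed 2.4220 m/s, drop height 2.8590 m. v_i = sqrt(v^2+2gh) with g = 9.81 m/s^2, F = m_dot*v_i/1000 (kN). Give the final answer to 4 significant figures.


v_i = sqrt(2.4220^2 + 2*9.81*2.8590) = 7.87145 m/s
F = 361.9260 * 7.87145 / 1000
F = 2.849 kN


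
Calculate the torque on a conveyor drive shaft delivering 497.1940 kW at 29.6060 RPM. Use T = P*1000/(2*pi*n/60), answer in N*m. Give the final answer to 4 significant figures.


omega = 2*pi*29.6060/60 = 3.10033 rad/s
T = 497.1940*1000 / 3.10033
T = 160400 N*m


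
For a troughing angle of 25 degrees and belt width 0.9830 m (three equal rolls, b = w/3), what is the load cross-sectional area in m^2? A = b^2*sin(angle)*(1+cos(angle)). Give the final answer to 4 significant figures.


b = 0.9830/3 = 0.327667 m
A = 0.327667^2 * sin(25 deg) * (1 + cos(25 deg))
A = 0.08650 m^2


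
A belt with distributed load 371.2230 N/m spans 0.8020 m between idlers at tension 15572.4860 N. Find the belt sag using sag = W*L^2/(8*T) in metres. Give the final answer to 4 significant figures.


sag = 371.2230 * 0.8020^2 / (8 * 15572.4860)
sag = 0.001917 m


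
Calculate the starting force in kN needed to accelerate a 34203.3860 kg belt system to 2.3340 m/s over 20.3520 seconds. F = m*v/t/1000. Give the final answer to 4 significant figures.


F = 34203.3860 * 2.3340 / 20.3520 / 1000
F = 3.922 kN


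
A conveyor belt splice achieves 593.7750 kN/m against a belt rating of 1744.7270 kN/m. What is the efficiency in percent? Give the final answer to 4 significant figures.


Eff = 593.7750 / 1744.7270 * 100
Eff = 34.03 %


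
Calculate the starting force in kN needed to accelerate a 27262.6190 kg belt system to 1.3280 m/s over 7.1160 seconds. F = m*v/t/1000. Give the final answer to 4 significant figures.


F = 27262.6190 * 1.3280 / 7.1160 / 1000
F = 5.088 kN


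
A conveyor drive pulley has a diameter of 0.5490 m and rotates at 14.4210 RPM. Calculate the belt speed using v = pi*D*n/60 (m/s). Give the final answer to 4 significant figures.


v = pi * 0.5490 * 14.4210 / 60
v = 0.4145 m/s


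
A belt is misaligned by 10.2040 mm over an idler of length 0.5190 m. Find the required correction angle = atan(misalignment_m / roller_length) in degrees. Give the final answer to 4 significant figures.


misalign_m = 10.2040 / 1000 = 0.010204 m
angle = atan(0.010204 / 0.5190)
angle = 1.126 deg


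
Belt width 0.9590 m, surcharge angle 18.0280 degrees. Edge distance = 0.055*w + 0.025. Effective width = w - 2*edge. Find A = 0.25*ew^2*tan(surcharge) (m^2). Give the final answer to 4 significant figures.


edge = 0.055*0.9590 + 0.025 = 0.077745 m
ew = 0.9590 - 2*0.077745 = 0.80351 m
A = 0.25 * 0.80351^2 * tan(18.0280 deg)
A = 0.05253 m^2


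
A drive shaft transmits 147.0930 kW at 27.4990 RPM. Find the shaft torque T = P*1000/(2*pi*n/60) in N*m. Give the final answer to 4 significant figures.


omega = 2*pi*27.4990/60 = 2.87969 rad/s
T = 147.0930*1000 / 2.87969
T = 51080 N*m


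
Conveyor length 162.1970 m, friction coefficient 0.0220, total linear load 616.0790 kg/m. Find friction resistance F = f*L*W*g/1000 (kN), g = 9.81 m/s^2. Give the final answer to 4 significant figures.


F = 0.0220 * 162.1970 * 616.0790 * 9.81 / 1000
F = 21.57 kN


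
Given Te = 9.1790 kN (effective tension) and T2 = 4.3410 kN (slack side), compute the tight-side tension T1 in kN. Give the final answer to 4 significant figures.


T1 = Te + T2 = 9.1790 + 4.3410
T1 = 13.52 kN


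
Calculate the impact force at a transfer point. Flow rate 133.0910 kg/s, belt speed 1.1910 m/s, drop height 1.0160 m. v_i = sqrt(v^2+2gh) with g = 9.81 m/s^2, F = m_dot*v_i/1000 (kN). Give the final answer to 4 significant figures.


v_i = sqrt(1.1910^2 + 2*9.81*1.0160) = 4.62087 m/s
F = 133.0910 * 4.62087 / 1000
F = 0.6150 kN


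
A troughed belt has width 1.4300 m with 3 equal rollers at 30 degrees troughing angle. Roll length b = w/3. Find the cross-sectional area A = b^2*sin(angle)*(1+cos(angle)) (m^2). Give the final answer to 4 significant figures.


b = 1.4300/3 = 0.476667 m
A = 0.476667^2 * sin(30 deg) * (1 + cos(30 deg))
A = 0.2120 m^2


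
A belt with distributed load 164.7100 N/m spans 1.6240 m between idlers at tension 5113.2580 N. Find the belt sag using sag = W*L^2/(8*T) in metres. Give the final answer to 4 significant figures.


sag = 164.7100 * 1.6240^2 / (8 * 5113.2580)
sag = 0.01062 m


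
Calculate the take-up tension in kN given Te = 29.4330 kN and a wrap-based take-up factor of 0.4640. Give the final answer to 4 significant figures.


T_tu = 29.4330 * 0.4640
T_tu = 13.66 kN


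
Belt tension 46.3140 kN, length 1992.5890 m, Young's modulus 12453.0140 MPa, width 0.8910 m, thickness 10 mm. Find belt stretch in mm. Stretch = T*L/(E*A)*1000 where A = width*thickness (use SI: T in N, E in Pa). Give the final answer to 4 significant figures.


A = 0.8910 * 0.01 = 0.00891 m^2
Stretch = 46.3140*1000 * 1992.5890 / (12453.0140e6 * 0.00891) * 1000
Stretch = 831.7 mm


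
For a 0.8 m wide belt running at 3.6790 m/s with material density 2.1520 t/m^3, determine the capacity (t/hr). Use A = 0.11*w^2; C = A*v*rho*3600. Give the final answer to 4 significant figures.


A = 0.11 * 0.8^2 = 0.0704 m^2
C = 0.0704 * 3.6790 * 2.1520 * 3600
C = 2007 t/hr


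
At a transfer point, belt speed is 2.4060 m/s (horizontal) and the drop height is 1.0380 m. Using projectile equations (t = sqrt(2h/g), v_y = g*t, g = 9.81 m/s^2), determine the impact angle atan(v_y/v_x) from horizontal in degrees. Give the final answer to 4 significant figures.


t = sqrt(2*1.0380/9.81) = 0.460023 s
v_y = 9.81 * 0.460023 = 4.51283 m/s
angle = atan(4.51283 / 2.4060) = 61.94 deg


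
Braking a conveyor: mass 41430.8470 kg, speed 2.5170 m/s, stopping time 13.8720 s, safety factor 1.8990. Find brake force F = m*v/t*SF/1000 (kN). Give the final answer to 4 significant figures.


F = 41430.8470 * 2.5170 / 13.8720 * 1.8990 / 1000
F = 14.28 kN


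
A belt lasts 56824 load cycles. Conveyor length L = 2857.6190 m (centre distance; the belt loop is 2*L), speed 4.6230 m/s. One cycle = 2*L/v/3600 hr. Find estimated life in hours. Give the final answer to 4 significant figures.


cycle_time = 2 * 2857.6190 / 4.6230 / 3600 = 0.343406 hr
life = 56824 * 0.343406 = 19510 hours


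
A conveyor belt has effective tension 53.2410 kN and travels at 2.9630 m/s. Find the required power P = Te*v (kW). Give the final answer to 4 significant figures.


P = Te * v = 53.2410 * 2.9630
P = 157.8 kW


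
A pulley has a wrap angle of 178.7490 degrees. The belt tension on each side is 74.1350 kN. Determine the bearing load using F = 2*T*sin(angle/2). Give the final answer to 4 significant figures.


F = 2 * 74.1350 * sin(178.7490/2 deg)
F = 148.3 kN


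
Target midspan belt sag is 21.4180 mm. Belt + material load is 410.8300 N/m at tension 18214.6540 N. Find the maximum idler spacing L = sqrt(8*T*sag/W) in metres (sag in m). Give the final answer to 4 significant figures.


sag = 21.4180/1000 = 0.021418 m
L = sqrt(8 * 18214.6540 * 0.021418 / 410.8300)
L = 2.756 m


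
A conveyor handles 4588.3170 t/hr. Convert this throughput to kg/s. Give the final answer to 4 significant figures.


m_dot = 4588.3170 * 1000 / 3600
m_dot = 1275 kg/s


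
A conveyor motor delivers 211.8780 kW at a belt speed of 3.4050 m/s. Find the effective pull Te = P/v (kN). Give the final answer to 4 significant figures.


Te = P / v = 211.8780 / 3.4050
Te = 62.23 kN


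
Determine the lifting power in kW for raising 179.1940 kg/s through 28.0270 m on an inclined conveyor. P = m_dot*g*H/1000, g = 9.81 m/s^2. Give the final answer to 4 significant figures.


P = 179.1940 * 9.81 * 28.0270 / 1000
P = 49.27 kW


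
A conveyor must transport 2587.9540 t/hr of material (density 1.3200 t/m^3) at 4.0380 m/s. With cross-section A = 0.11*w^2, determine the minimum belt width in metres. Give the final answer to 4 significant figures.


A_req = 2587.9540 / (4.0380 * 1.3200 * 3600) = 0.13487 m^2
w = sqrt(0.13487 / 0.11)
w = 1.107 m


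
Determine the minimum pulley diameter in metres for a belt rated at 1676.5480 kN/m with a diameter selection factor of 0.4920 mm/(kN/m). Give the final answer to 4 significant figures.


D = 1676.5480 * 0.4920 / 1000
D = 0.8249 m


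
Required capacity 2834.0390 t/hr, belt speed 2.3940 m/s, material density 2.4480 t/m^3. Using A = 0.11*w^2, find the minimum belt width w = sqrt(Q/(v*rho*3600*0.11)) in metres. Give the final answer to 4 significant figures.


A_req = 2834.0390 / (2.3940 * 2.4480 * 3600) = 0.134328 m^2
w = sqrt(0.134328 / 0.11)
w = 1.105 m


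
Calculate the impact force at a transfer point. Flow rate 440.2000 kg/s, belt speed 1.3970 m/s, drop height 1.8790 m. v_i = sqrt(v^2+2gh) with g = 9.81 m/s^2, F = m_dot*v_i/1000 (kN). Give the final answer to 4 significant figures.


v_i = sqrt(1.3970^2 + 2*9.81*1.8790) = 6.23038 m/s
F = 440.2000 * 6.23038 / 1000
F = 2.743 kN


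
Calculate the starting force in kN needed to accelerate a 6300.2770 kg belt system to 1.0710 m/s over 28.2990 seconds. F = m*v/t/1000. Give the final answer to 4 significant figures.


F = 6300.2770 * 1.0710 / 28.2990 / 1000
F = 0.2384 kN


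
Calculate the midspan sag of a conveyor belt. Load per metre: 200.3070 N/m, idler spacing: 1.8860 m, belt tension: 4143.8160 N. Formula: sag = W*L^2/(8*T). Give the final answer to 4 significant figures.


sag = 200.3070 * 1.8860^2 / (8 * 4143.8160)
sag = 0.02149 m


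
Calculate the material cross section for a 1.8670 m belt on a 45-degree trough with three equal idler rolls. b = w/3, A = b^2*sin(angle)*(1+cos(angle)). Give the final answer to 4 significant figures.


b = 1.8670/3 = 0.622333 m
A = 0.622333^2 * sin(45 deg) * (1 + cos(45 deg))
A = 0.4675 m^2


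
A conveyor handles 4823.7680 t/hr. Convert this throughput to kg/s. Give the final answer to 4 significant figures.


m_dot = 4823.7680 * 1000 / 3600
m_dot = 1340 kg/s


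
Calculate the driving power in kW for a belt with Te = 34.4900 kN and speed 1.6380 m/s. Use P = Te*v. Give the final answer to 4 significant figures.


P = Te * v = 34.4900 * 1.6380
P = 56.49 kW


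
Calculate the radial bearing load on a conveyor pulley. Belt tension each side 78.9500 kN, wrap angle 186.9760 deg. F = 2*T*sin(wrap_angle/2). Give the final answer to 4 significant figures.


F = 2 * 78.9500 * sin(186.9760/2 deg)
F = 157.6 kN


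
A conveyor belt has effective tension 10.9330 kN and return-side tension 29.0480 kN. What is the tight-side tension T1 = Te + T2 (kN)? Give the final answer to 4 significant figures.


T1 = Te + T2 = 10.9330 + 29.0480
T1 = 39.98 kN


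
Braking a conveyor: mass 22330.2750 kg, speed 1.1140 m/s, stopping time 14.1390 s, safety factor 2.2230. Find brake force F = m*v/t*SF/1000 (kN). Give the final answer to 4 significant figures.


F = 22330.2750 * 1.1140 / 14.1390 * 2.2230 / 1000
F = 3.911 kN


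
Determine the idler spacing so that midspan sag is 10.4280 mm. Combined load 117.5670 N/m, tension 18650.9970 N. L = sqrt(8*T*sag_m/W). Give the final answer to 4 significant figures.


sag = 10.4280/1000 = 0.010428 m
L = sqrt(8 * 18650.9970 * 0.010428 / 117.5670)
L = 3.638 m


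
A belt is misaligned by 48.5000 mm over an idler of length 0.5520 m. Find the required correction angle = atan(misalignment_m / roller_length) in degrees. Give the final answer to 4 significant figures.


misalign_m = 48.5000 / 1000 = 0.048500 m
angle = atan(0.048500 / 0.5520)
angle = 5.021 deg


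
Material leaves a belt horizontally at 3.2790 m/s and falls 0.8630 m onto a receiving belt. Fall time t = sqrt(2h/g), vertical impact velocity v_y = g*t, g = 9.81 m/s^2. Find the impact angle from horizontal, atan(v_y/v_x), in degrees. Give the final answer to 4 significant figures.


t = sqrt(2*0.8630/9.81) = 0.419455 s
v_y = 9.81 * 0.419455 = 4.11485 m/s
angle = atan(4.11485 / 3.2790) = 51.45 deg


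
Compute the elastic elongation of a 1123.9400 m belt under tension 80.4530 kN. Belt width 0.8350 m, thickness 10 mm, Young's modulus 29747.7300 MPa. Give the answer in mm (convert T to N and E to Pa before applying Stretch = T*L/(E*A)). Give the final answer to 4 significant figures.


A = 0.8350 * 0.01 = 0.00835 m^2
Stretch = 80.4530*1000 * 1123.9400 / (29747.7300e6 * 0.00835) * 1000
Stretch = 364.0 mm


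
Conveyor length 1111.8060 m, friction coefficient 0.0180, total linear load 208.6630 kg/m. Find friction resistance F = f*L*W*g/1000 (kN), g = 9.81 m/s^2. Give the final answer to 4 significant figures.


F = 0.0180 * 1111.8060 * 208.6630 * 9.81 / 1000
F = 40.97 kN


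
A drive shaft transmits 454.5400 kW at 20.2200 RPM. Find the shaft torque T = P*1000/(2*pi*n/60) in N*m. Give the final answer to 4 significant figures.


omega = 2*pi*20.2200/60 = 2.11743 rad/s
T = 454.5400*1000 / 2.11743
T = 214700 N*m


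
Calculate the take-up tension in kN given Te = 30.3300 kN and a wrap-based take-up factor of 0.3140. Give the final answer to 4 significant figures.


T_tu = 30.3300 * 0.3140
T_tu = 9.524 kN


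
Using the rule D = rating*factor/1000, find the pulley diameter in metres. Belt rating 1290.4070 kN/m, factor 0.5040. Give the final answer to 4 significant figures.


D = 1290.4070 * 0.5040 / 1000
D = 0.6504 m


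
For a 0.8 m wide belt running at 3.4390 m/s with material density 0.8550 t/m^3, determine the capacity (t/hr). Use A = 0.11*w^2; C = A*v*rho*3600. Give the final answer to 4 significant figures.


A = 0.11 * 0.8^2 = 0.0704 m^2
C = 0.0704 * 3.4390 * 0.8550 * 3600
C = 745.2 t/hr


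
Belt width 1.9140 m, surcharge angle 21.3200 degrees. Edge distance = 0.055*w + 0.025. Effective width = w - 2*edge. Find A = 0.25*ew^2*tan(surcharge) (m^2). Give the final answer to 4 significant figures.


edge = 0.055*1.9140 + 0.025 = 0.13027 m
ew = 1.9140 - 2*0.13027 = 1.65346 m
A = 0.25 * 1.65346^2 * tan(21.3200 deg)
A = 0.2668 m^2


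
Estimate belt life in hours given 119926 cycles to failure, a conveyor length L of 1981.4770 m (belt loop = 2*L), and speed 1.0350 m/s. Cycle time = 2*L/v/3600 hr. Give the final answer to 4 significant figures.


cycle_time = 2 * 1981.4770 / 1.0350 / 3600 = 1.06359 hr
life = 119926 * 1.06359 = 127600 hours


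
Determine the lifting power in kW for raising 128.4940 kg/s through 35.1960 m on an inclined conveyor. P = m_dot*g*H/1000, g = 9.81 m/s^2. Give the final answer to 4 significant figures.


P = 128.4940 * 9.81 * 35.1960 / 1000
P = 44.37 kW


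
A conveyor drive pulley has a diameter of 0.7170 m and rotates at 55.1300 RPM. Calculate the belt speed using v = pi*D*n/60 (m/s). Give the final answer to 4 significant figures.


v = pi * 0.7170 * 55.1300 / 60
v = 2.070 m/s


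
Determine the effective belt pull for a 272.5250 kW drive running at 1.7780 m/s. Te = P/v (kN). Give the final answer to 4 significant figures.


Te = P / v = 272.5250 / 1.7780
Te = 153.3 kN


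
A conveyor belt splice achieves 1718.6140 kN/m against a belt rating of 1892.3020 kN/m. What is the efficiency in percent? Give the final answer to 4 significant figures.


Eff = 1718.6140 / 1892.3020 * 100
Eff = 90.82 %


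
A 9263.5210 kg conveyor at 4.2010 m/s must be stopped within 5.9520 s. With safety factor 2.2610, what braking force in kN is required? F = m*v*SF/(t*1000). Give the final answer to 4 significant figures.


F = 9263.5210 * 4.2010 / 5.9520 * 2.2610 / 1000
F = 14.78 kN


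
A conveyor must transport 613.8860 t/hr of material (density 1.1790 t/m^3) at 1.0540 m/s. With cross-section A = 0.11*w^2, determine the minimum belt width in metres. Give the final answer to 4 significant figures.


A_req = 613.8860 / (1.0540 * 1.1790 * 3600) = 0.137224 m^2
w = sqrt(0.137224 / 0.11)
w = 1.117 m


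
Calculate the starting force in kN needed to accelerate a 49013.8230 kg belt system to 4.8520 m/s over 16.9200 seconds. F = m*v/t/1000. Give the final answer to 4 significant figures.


F = 49013.8230 * 4.8520 / 16.9200 / 1000
F = 14.06 kN


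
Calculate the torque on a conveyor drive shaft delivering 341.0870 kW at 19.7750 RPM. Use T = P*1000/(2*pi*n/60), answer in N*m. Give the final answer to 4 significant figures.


omega = 2*pi*19.7750/60 = 2.07083 rad/s
T = 341.0870*1000 / 2.07083
T = 164700 N*m


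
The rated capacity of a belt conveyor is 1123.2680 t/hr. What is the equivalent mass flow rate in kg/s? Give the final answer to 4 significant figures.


m_dot = 1123.2680 * 1000 / 3600
m_dot = 312.0 kg/s


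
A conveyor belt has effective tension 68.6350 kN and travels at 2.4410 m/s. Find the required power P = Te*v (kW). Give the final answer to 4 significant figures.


P = Te * v = 68.6350 * 2.4410
P = 167.5 kW


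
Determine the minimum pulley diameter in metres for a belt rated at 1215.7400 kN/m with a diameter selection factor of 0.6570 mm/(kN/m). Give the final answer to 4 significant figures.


D = 1215.7400 * 0.6570 / 1000
D = 0.7987 m


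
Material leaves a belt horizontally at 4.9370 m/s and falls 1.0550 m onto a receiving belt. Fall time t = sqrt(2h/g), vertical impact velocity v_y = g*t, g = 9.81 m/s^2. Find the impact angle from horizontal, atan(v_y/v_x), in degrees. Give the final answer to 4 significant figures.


t = sqrt(2*1.0550/9.81) = 0.463774 s
v_y = 9.81 * 0.463774 = 4.54962 m/s
angle = atan(4.54962 / 4.9370) = 42.66 deg


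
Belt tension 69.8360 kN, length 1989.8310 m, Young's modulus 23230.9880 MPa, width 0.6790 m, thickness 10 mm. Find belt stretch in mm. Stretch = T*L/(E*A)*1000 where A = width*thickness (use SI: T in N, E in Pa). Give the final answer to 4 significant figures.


A = 0.6790 * 0.01 = 0.00679 m^2
Stretch = 69.8360*1000 * 1989.8310 / (23230.9880e6 * 0.00679) * 1000
Stretch = 881.0 mm
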